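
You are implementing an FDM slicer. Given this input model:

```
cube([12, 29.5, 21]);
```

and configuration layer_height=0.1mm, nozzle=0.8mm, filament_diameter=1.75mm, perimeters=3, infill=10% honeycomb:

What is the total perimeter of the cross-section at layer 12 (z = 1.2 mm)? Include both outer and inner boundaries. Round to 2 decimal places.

83.00 mm

At z = 1.2 mm: the cube is present — its section is the full 12×29.5 rectangle (perimeter 83.00 mm). Overall, the cross-section is a single solid region. Total boundary length (outer) = 83.00 mm.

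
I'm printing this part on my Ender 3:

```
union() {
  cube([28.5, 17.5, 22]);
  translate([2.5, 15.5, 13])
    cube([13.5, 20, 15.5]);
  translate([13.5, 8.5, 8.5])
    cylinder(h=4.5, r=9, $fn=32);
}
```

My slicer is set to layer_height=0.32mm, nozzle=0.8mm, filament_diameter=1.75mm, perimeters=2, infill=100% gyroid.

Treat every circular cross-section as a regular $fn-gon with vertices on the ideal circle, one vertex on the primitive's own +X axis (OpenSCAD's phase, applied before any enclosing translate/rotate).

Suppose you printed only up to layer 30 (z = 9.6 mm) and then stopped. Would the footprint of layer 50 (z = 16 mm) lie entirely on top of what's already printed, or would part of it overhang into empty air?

part overhangs

Compare the two slices. At z = 9.6: the cube (footprint 28.5×17.5) is included at this height (area 498.75 mm²); the cube at (2.5, 15.5) is not intersected at this z (z outside [13, 28.5]); the cylinder at (13.5, 8.5): section is a regular 32-gon, circumradius r=9 (area = (32/2)·9.000²·sin(360°/32) = 252.84 mm²); Combining (union): the regions partially overlap — summed areas 751.59 mm² minus the doubly-counted overlap 251.03 mm² gives 500.55 mm² — area = 500.55 mm². At z = 16: the cube is present — its section is the full 28.5×17.5 rectangle (area 498.75 mm²); the cube at (2.5, 15.5) is present — its section is the full 13.5×20 rectangle (area 270.00 mm²); the cylinder at (13.5, 8.5) is not intersected at this z (z outside [8.5, 13]); Merging all regions: the regions partially overlap — summed areas 768.75 mm² minus the doubly-counted overlap 27.00 mm² gives 741.75 mm² — area = 741.75 mm². Checking containment: at z = 16 the cross-section extends beyond the z = 9.6 cross-section by about 243.00 mm².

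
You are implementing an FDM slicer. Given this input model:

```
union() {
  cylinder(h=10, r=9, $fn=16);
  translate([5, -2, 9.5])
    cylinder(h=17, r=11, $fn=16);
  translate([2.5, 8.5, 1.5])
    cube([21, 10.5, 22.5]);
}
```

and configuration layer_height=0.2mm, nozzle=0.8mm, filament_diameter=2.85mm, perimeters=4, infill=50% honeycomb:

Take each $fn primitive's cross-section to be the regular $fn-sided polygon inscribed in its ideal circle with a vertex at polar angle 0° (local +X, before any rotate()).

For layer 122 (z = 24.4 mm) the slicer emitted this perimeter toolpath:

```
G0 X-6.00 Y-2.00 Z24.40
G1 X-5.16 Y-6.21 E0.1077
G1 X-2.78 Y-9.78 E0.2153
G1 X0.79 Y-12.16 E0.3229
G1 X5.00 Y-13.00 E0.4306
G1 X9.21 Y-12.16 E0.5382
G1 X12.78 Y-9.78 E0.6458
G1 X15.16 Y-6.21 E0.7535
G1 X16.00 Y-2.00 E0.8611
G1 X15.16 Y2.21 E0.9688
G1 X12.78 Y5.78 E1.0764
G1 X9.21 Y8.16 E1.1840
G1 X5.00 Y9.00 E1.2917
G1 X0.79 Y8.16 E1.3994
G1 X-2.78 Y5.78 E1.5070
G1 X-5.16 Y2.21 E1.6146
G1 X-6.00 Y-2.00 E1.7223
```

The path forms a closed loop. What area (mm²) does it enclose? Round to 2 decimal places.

370.40 mm²

Apply the shoelace formula to the sequence of (X, Y) vertices; enclosed area = 370.40 mm².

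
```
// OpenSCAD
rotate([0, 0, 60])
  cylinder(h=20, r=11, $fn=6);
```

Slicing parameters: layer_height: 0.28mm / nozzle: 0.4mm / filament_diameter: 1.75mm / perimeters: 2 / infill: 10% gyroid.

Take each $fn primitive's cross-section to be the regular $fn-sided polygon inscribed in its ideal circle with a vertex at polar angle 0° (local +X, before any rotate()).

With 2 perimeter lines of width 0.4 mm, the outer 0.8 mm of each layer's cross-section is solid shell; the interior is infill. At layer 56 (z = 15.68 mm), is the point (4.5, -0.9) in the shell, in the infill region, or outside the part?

At z = 15.68 mm: the cylinder: section is a regular 6-gon, circumradius r=11; (rotated 60° about Z; rotation is an isometry so areas/perimeters/island counts are preserved). Overall, the cross-section is a single solid region. Undo the 60° rotation: the query point maps to (1.471, -4.347) in the un-rotated model frame. The nearest boundary edge runs (-5.50, -9.53)→(5.50, -9.53); distance from the point to it = 5.18 mm. The point is inside the cross-section and 5.18 mm from the nearest boundary — more than the 0.8 mm shell width (2 × 0.4), so it's in the infill interior.

infill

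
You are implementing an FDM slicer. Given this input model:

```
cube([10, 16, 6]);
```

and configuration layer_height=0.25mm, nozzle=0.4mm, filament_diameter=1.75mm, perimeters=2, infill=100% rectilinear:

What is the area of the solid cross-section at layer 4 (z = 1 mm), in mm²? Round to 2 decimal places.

At z = 1 mm: the 10×16 cube contributes its full rectangle (area 160.00 mm²). Overall, the cross-section is a single solid region. Net area = 160.00 mm².

160.00 mm²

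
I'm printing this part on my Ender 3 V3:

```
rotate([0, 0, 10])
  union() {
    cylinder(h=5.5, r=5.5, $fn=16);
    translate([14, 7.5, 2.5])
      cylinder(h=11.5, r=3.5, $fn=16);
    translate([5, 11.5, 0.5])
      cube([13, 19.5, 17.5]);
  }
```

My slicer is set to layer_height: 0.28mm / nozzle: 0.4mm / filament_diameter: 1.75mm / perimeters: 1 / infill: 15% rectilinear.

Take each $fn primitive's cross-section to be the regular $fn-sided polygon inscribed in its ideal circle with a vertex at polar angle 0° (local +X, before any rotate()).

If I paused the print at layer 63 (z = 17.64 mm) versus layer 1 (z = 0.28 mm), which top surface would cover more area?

layer 63 (z = 17.64 mm)

Layer 63 (z = 17.64): the cylinder does not reach this height (z outside [0, 5.5]); the cylinder at (14, 7.5) is not intersected at this z (z outside [2.5, 14]); the cube at (5, 11.5) (footprint 13×19.5) is included at this height (area 253.50 mm²); Merging all regions: only the 13×19.5 cube at (5, 11.5) is present, so the union is just that shape — area = 253.50 mm²; (whole slice rotated 10° about Z — lengths, areas and connectivity unchanged). So its area = 253.50 mm². Layer 1 (z = 0.28): the r=5.5 cylinder gives a regular 16-gon of circumradius 5.5 (constant along its height) (area = (16/2)·5.500²·sin(360°/16) = 92.61 mm²); the cylinder at (14, 7.5) does not reach this height (z outside [2.5, 14]); the cube at (5, 11.5) is not intersected at this z (z outside [0.5, 18]); Merging all regions: only the r=5.5 cylinder is present, so the union is just that shape — area = 92.61 mm²; (whole slice rotated 10° about Z — lengths, areas and connectivity unchanged). So its area = 92.61 mm². Layer 63 is larger (253.50 vs 92.61 mm²).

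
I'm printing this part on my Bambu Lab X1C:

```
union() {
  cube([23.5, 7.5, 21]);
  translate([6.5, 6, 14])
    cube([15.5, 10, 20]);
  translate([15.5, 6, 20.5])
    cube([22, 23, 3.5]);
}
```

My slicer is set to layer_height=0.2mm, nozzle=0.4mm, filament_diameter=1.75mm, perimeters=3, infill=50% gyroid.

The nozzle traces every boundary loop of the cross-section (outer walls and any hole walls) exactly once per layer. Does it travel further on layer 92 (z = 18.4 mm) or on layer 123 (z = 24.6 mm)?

layer 92 (z = 18.4 mm)

Layer 92 (z = 18.4): the cube (footprint 23.5×7.5) is included at this height (perimeter 62.00 mm); the 15.5×10 cube at (6.5, 6) contributes its full rectangle (perimeter 51.00 mm); the cube at (15.5, 6) does not reach this height (z outside [20.5, 24]); Merging all regions: the regions partially overlap (shared area 23.25 mm²), so the edge portions inside another operand are dropped and the merged outline is re-measured after clipping — boundary = 79.00 mm. So its perimeter = 79.00 mm. Layer 123 (z = 24.6): the cube is not intersected at this z (z outside [0, 21]); the 15.5×10 cube at (6.5, 6) contributes its full rectangle (perimeter 51.00 mm); the cube at (15.5, 6) does not reach this height (z outside [20.5, 24]); Combining (union): only the 15.5×10 cube at (6.5, 6) is present, so the union is just that shape — boundary = 51.00 mm. So its perimeter = 51.00 mm. Layer 92 is larger (79.00 vs 51.00 mm).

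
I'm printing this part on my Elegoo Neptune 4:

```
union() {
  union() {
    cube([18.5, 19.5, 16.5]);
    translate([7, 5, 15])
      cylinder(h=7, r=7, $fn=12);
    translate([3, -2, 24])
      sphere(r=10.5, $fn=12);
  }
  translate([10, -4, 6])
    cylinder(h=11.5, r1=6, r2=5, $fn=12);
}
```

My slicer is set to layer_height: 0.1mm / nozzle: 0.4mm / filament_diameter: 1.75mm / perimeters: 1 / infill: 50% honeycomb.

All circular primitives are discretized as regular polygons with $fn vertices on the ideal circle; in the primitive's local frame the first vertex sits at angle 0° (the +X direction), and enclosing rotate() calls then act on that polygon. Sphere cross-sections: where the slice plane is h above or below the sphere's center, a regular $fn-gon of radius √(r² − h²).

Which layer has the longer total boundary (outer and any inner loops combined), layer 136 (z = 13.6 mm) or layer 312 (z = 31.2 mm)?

Layer 136 (z = 13.6): the 18.5×19.5 cube contributes its full rectangle (perimeter 76.00 mm); the cylinder at (7, 5) is absent (z outside [15, 22]); the r=10.5 sphere at (3, -2) slices to a regular 12-gon of circumradius 1.446 (√(r²−h²) with h=10.4 from center) (perimeter = 2·12·1.446·sin(180°/12) = 8.98 mm); Combining (union): the 2 present regions are separate (no shared area or edge), so areas and boundary lengths simply add and each stays a separate island — boundary = 84.98 mm; the cone at (10, -4) contributes a regular 12-gon of circumradius 5.339 (interpolated between r1=6 and r2=5 at t=0.661) (perimeter = 2·12·5.339·sin(180°/12) = 33.16 mm); Taking the union: the regions partially overlap (shared area 5.63 mm²), so the edge portions inside another operand are dropped and the merged outline is re-measured after clipping — boundary = 104.27 mm. So its perimeter = 104.27 mm. Layer 312 (z = 31.2): the cube is absent (z outside [0, 16.5]); the cylinder at (7, 5) is not intersected at this z (z outside [15, 22]); the r=10.5 sphere at (3, -2) contributes a regular 12-gon of circumradius √(10.5²−7.2²) = 7.643 (perimeter = 2·12·7.643·sin(180°/12) = 47.47 mm); Combining (union): only the r=10.5 sphere at (3, -2) is present, so the union is just that shape — boundary = 47.47 mm; the cone at (10, -4) does not reach this height (z outside [6, 17.5]); Taking the union: only the result so far is present, so the union is just that shape — boundary = 47.47 mm. So its perimeter = 47.47 mm. Layer 136 is larger (104.27 vs 47.47 mm).

layer 136 (z = 13.6 mm)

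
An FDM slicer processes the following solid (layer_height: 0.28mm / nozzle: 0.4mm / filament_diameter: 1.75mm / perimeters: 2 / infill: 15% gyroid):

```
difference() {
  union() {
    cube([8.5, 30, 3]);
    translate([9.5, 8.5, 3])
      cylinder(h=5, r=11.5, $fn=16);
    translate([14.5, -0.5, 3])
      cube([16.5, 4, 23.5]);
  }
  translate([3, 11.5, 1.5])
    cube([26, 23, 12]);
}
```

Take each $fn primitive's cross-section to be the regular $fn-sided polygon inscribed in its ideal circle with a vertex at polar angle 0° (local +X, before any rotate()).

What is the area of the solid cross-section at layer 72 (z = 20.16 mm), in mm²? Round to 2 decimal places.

At z = 20.16 mm: the cube is not intersected at this z (z outside [0, 3]); the cylinder at (9.5, 8.5) is not intersected at this z (z outside [3, 8]); the cube at (14.5, -0.5) (footprint 16.5×4) is included at this height (area 66.00 mm²); Taking the union: only the 16.5×4 cube at (14.5, -0.5) is present, so the union is just that shape — area = 66.00 mm²; the cube at (3, 11.5) is not intersected at this z (z outside [1.5, 13.5]); Subtracting the remaining from the first: none of the subtracted shapes is present at this height, so that combined region is unchanged — area = 66.00 mm². Overall, the cross-section is a single solid region. Net area = 66.00 mm².

66.00 mm²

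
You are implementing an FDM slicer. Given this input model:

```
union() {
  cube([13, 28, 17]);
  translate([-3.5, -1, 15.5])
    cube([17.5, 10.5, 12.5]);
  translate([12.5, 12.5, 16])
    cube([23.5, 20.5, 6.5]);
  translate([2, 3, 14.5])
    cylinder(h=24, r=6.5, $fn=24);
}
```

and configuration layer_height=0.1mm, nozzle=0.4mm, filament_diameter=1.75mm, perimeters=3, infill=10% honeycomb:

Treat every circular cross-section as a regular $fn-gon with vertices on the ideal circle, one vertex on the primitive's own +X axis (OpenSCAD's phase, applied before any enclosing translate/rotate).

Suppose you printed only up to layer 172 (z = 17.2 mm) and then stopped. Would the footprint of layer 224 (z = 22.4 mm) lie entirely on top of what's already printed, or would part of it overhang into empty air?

Compare the two slices. At z = 17.2: the cube is absent (z outside [0, 17]); the cube at (-3.5, -1) is present — its section is the full 17.5×10.5 rectangle (area 183.75 mm²); the 23.5×20.5 cube at (12.5, 12.5) contributes its full rectangle (area 481.75 mm²); the r=6.5 cylinder at (2, 3) contributes a regular 24-gon of circumradius 6.5 (area = (24/2)·6.500²·sin(360°/24) = 131.22 mm²); Combining (union): the regions partially overlap — summed areas 796.72 mm² minus the doubly-counted overlap 109.35 mm² gives 687.37 mm² — area = 687.37 mm². At z = 22.4: the cube is absent (z outside [0, 17]); the cube at (-3.5, -1) (footprint 17.5×10.5) is included at this height (area 183.75 mm²); the 23.5×20.5 cube at (12.5, 12.5) contributes its full rectangle (area 481.75 mm²); the cylinder at (2, 3): section is a regular 24-gon, circumradius r=6.5 (area = (24/2)·6.500²·sin(360°/24) = 131.22 mm²); Merging all regions: the regions partially overlap — summed areas 796.72 mm² minus the doubly-counted overlap 109.35 mm² gives 687.37 mm² — area = 687.37 mm². Checking containment: the cross-section at z = 22.4 is a subset of the cross-section at z = 17.2.

entirely on top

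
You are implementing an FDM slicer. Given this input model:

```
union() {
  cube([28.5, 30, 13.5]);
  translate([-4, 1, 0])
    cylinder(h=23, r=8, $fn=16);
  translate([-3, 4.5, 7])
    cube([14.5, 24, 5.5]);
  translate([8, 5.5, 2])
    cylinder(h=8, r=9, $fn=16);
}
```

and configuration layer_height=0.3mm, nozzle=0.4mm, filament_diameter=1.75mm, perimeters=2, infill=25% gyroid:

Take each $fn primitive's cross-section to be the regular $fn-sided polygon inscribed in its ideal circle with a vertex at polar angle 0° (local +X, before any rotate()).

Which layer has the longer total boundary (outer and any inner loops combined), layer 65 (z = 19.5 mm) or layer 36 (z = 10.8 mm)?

Layer 65 (z = 19.5): the cube does not reach this height (z outside [0, 13.5]); the cylinder at (-4, 1): section is a regular 16-gon, circumradius r=8 (perimeter = 2·16·8.000·sin(180°/16) = 49.94 mm); the cube at (-3, 4.5) is absent (z outside [7, 12.5]); the cylinder at (8, 5.5) does not reach this height (z outside [2, 10]); Taking the union: only the r=8 cylinder at (-4, 1) is present, so the union is just that shape — boundary = 49.94 mm. So its perimeter = 49.94 mm. Layer 36 (z = 10.8): the cube is present — its section is the full 28.5×30 rectangle (perimeter 117.00 mm); the r=8 cylinder at (-4, 1) contributes a regular 16-gon of circumradius 8 (perimeter = 2·16·8.000·sin(180°/16) = 49.94 mm); the 14.5×24 cube at (-3, 4.5) contributes its full rectangle (perimeter 77.00 mm); the cylinder at (8, 5.5) does not reach this height (z outside [2, 10]); Taking the union: the regions partially overlap (shared area 310.48 mm²), so the edge portions inside another operand are dropped and the merged outline is re-measured after clipping — boundary = 144.86 mm. So its perimeter = 144.86 mm. Layer 36 is larger (144.86 vs 49.94 mm).

layer 36 (z = 10.8 mm)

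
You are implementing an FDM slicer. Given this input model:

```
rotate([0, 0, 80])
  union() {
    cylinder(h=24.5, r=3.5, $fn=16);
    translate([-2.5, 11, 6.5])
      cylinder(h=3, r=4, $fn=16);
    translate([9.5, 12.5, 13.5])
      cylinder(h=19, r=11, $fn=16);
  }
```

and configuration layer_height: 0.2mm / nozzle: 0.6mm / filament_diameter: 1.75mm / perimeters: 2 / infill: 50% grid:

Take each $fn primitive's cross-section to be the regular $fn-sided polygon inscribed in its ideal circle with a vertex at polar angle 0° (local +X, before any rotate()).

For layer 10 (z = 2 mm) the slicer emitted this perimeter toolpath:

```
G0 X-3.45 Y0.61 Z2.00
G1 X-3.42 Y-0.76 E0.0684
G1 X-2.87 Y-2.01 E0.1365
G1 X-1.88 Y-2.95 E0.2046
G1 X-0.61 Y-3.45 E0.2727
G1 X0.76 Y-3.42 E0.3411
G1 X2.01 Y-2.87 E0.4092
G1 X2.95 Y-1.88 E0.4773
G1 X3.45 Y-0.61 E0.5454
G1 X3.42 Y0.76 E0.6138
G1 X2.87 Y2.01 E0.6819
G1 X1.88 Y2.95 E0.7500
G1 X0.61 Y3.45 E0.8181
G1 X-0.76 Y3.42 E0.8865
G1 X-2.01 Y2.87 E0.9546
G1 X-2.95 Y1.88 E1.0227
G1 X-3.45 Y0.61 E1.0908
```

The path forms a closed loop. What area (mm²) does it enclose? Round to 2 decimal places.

37.55 mm²

Apply the shoelace formula to the sequence of (X, Y) vertices; enclosed area = 37.55 mm².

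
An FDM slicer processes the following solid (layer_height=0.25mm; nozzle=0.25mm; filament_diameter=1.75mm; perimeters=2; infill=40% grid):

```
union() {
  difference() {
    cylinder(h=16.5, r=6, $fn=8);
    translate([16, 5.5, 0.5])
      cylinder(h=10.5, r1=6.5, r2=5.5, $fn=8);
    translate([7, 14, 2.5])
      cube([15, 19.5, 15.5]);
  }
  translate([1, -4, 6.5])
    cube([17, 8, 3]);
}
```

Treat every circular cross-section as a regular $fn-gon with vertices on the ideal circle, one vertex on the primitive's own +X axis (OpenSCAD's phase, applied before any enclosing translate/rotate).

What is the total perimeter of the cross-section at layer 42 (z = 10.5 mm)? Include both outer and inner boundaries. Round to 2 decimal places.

At z = 10.5 mm: the r=6 cylinder contributes a regular 8-gon of circumradius 6 (perimeter = 2·8·6.000·sin(180°/8) = 36.74 mm); the cone at (16, 5.5) (r1=6.5→r2=5.5) has section circumradius 5.548 here — a regular 8-gon (perimeter = 2·8·5.548·sin(180°/8) = 33.97 mm); the cube at (7, 14) is present — its section is the full 15×19.5 rectangle (perimeter 69.00 mm); Taking the first minus the rest: starting from the r=6 cylinder, the cone at (16, 5.5) misses the remaining region (no effect); the 15×19.5 cube at (7, 14) misses the remaining region (no effect) — boundary = 36.74 mm; the cube at (1, -4) is absent (z outside [6.5, 9.5]); Taking the union: only that combined region is present, so the union is just that shape — boundary = 36.74 mm. Overall, the cross-section is a single solid region. Total boundary length (outer) = 36.74 mm.

36.74 mm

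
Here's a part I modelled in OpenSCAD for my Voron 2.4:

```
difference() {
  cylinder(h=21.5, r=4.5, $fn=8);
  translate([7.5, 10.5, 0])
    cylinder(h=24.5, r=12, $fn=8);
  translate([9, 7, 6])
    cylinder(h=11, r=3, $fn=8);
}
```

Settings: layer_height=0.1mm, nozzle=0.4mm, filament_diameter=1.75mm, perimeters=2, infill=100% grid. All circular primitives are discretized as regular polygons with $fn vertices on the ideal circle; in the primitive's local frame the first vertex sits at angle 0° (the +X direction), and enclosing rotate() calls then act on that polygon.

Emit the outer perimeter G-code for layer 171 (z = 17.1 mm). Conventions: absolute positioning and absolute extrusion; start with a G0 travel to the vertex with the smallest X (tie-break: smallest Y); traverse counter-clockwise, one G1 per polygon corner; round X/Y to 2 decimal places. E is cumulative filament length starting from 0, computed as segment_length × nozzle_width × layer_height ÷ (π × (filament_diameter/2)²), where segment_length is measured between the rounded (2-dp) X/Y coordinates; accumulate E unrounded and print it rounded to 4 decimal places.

At z = 17.1 mm: the cylinder: section is a regular 8-gon, circumradius r=4.5; the cylinder at (7.5, 10.5): section is a regular 8-gon, circumradius r=12; the cylinder at (9, 7) is not intersected at this z (z outside [6, 17]); Subtracting the remaining from the first: starting from the r=4.5 cylinder, the r=12 cylinder at (7.5, 10.5) partially overlaps it — only the 14.48 mm² overlap (of its 407.29 mm²) is removed, clipping the outline — 1 connected region. The outline is a single polygon with 8 vertices. Extrusion per mm of travel: 0.4 × 0.1 / (π × 0.875²) = 0.016630. Accumulating E over each segment gives final E = 0.4378.

G0 X-4.50 Y0.00 Z17.10
G1 X-3.18 Y-3.18 E0.0573
G1 X0.00 Y-4.50 E0.1145
G1 X3.18 Y-3.18 E0.1718
G1 X4.41 Y-0.22 E0.2251
G1 X-0.99 Y2.01 E0.3222
G1 X-1.72 Y3.79 E0.3542
G1 X-3.18 Y3.18 E0.3805
G1 X-4.50 Y0.00 E0.4378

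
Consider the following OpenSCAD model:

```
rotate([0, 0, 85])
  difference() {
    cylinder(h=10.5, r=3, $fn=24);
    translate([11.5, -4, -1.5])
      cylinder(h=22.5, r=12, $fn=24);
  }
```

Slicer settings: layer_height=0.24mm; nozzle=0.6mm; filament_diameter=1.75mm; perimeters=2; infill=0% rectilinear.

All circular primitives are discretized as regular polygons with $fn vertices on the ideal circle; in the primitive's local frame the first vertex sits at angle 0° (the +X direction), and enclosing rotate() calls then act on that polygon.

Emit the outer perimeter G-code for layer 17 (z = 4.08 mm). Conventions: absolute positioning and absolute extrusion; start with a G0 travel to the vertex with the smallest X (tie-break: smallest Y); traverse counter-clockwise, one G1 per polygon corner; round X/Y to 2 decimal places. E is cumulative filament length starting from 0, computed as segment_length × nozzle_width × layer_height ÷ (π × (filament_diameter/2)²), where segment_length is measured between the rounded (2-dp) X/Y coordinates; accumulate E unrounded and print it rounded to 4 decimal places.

G0 X-2.99 Y0.26 Z4.08
G1 X-2.95 Y-0.52 E0.0468
G1 X-2.72 Y-1.27 E0.0937
G1 X-2.30 Y-1.93 E0.1406
G1 X-1.72 Y-2.46 E0.1876
G1 X-1.03 Y-2.82 E0.2342
G1 X-0.26 Y-2.99 E0.2814
G1 X0.52 Y-2.95 E0.3282
G1 X1.27 Y-2.72 E0.3751
G1 X1.93 Y-2.30 E0.4220
G1 X2.46 Y-1.72 E0.4690
G1 X2.82 Y-1.03 E0.5156
G1 X2.91 Y-0.62 E0.5407
G1 X0.88 Y-0.17 E0.6652
G1 X-1.90 Y1.28 E0.8529
G1 X-2.42 Y1.76 E0.8953
G1 X-2.46 Y1.72 E0.8987
G1 X-2.82 Y1.03 E0.9453
G1 X-2.99 Y0.26 E0.9925

At z = 4.08 mm: the cylinder: section is a regular 24-gon, circumradius r=3; the r=12 cylinder at (11.5, -4) gives a regular 24-gon of circumradius 12 (constant along its height); Subtracting the remaining from the first: starting from the r=3 cylinder, the r=12 cylinder at (11.5, -4) partially overlaps it — only the 11.80 mm² overlap (of its 447.24 mm²) is removed, clipping the outline — 1 connected region; (whole slice rotated 85° about Z — lengths, areas and connectivity unchanged). The outline is a single polygon with 18 vertices. Extrusion per mm of travel: 0.6 × 0.24 / (π × 0.875²) = 0.059868. Accumulating E over each segment gives final E = 0.9925.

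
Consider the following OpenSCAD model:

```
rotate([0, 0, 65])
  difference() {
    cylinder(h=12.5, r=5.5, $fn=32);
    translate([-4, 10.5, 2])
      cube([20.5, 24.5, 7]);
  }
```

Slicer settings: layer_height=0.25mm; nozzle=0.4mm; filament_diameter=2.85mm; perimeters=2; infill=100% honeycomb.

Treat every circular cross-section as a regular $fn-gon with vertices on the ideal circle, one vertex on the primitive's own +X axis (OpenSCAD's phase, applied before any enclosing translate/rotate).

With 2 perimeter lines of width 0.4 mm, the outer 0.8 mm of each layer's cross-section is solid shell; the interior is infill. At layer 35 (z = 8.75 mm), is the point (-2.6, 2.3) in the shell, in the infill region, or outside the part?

infill

At z = 8.75 mm: the r=5.5 cylinder gives a regular 32-gon of circumradius 5.5 (constant along its height); the cube at (-4, 10.5) (footprint 20.5×24.5) is included at this height; Taking the first minus the rest: starting from the r=5.5 cylinder, the 20.5×24.5 cube at (-4, 10.5) misses the remaining region (no effect) — 1 connected region; (whole slice rotated 65° about Z — lengths, areas and connectivity unchanged). Overall, the cross-section is a single solid region. Undo the 65° rotation: the query point maps to (0.986, 3.328) in the un-rotated model frame. The nearest boundary edge runs (1.07, 5.39)→(2.10, 5.08); distance from the point to it = 2.00 mm. The point is inside the cross-section and 2.00 mm from the nearest boundary — more than the 0.8 mm shell width (2 × 0.4), so it's in the infill interior.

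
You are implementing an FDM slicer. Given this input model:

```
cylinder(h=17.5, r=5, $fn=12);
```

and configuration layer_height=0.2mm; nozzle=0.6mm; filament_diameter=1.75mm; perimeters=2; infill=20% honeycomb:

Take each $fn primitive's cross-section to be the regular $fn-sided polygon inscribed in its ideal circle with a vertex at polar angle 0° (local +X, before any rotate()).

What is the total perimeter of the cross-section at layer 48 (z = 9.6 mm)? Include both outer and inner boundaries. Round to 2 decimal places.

At z = 9.6 mm: the r=5 cylinder gives a regular 12-gon of circumradius 5 (constant along its height) (perimeter = 2·12·5.000·sin(180°/12) = 31.06 mm). Overall, the cross-section is a single solid region. Total boundary length (outer) = 31.06 mm.

31.06 mm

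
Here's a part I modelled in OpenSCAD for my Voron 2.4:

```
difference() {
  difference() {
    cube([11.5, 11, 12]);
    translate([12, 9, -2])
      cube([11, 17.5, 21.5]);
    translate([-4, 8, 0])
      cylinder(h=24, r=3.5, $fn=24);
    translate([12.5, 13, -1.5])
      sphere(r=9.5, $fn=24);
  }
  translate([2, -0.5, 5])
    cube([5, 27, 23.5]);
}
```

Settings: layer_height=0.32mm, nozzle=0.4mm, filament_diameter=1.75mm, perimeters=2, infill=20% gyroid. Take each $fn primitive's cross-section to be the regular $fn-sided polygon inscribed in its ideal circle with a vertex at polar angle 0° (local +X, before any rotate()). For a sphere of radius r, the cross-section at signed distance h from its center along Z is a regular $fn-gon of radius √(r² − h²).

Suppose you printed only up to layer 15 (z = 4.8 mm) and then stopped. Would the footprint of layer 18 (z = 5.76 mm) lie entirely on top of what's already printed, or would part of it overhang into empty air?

part overhangs

Compare the two slices. At z = 4.8: the 11.5×11 cube contributes its full rectangle (area 126.50 mm²); the cube at (12, 9) (footprint 11×17.5) is included at this height (area 192.50 mm²); the r=3.5 cylinder at (-4, 8) gives a regular 24-gon of circumradius 3.5 (constant along its height) (area = (24/2)·3.500²·sin(360°/24) = 38.05 mm²); the r=9.5 sphere at (12.5, 13) contributes a regular 24-gon of circumradius √(9.5²−6.3²) = 7.111 (area = (24/2)·7.111²·sin(360°/24) = 157.03 mm²); Taking the first minus the rest: starting from the 11.5×11 cube (126.50 mm²), the 11×17.5 cube at (12, 9) misses the remaining region (no effect); the r=3.5 cylinder at (-4, 8) misses the remaining region (no effect); the r=9.5 sphere at (12.5, 13) partially overlaps it — only the 20.26 mm² overlap (of its 157.03 mm²) is removed, clipping the outline — area = 106.24 mm²; the cube at (2, -0.5) does not reach this height (z outside [5, 28.5]); Subtracting the remaining from the first: none of the subtracted shapes is present at this height, so that combined region is unchanged — area = 106.24 mm². At z = 5.76: the cube (footprint 11.5×11) is included at this height (area 126.50 mm²); the cube at (12, 9) (footprint 11×17.5) is included at this height (area 192.50 mm²); the r=3.5 cylinder at (-4, 8) gives a regular 24-gon of circumradius 3.5 (constant along its height) (area = (24/2)·3.500²·sin(360°/24) = 38.05 mm²); the r=9.5 sphere at (12.5, 13) slices to a regular 24-gon of circumradius 6.127 (√(r²−h²) with h=7.26 from center) (area = (24/2)·6.127²·sin(360°/24) = 116.60 mm²); Subtracting the remaining from the first: starting from the 11.5×11 cube (126.50 mm²), the 11×17.5 cube at (12, 9) misses the remaining region (no effect); the r=3.5 cylinder at (-4, 8) misses the remaining region (no effect); the r=9.5 sphere at (12.5, 13) partially overlaps it — only the 13.12 mm² overlap (of its 116.60 mm²) is removed, clipping the outline — area = 113.38 mm²; the cube at (2, -0.5) (footprint 5×27) is included at this height (area 135.00 mm²); After the difference (first − rest): starting from the result so far (113.38 mm²), the 5×27 cube at (2, -0.5) partially overlaps it — only the 54.93 mm² overlap (of its 135.00 mm²) is removed, clipping the outline — area = 58.45 mm². Checking containment: at z = 5.76 the cross-section extends beyond the z = 4.8 cross-section by about 5.40 mm².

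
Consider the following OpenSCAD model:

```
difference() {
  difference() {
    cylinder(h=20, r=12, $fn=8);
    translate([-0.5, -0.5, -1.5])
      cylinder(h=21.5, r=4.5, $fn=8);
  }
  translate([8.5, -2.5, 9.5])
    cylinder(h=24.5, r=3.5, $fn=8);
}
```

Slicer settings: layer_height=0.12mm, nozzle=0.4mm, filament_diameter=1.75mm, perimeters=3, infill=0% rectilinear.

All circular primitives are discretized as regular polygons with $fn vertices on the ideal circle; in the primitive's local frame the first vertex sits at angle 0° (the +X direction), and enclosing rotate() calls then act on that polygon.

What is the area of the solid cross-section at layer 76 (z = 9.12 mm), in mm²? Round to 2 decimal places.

At z = 9.12 mm: the r=12 cylinder contributes a regular 8-gon of circumradius 12 (area = (8/2)·12.000²·sin(360°/8) = 407.29 mm²); the cylinder at (-0.5, -0.5): section is a regular 8-gon, circumradius r=4.5 (area = (8/2)·4.500²·sin(360°/8) = 57.28 mm²); Taking the first minus the rest: starting from the r=12 cylinder (407.29 mm²), the r=4.5 cylinder at (-0.5, -0.5) lies wholly inside it (removes its full 57.28 mm² and its 27.55 mm outline becomes a hole wall) — area = 350.02 mm²; the cylinder at (8.5, -2.5) does not reach this height (z outside [9.5, 34]); Subtracting the remaining from the first: none of the subtracted shapes is present at this height, so the result so far is unchanged — area = 350.02 mm². Overall, the cross-section is one region with 1 hole. Net area = 350.02 mm².

350.02 mm²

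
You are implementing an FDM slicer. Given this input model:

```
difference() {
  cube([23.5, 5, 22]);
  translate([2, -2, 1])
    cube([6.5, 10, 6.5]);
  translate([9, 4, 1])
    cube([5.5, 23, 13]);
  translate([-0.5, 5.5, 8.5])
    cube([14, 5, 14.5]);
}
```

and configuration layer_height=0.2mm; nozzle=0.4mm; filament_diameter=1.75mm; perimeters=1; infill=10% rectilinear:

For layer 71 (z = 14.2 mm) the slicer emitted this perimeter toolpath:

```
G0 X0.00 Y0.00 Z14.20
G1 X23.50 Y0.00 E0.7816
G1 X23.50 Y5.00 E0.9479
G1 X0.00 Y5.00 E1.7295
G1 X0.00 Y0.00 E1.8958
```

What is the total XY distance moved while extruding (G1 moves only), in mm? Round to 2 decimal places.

57.00 mm

Sum the Euclidean lengths of each G1 segment: total = 57.00 mm.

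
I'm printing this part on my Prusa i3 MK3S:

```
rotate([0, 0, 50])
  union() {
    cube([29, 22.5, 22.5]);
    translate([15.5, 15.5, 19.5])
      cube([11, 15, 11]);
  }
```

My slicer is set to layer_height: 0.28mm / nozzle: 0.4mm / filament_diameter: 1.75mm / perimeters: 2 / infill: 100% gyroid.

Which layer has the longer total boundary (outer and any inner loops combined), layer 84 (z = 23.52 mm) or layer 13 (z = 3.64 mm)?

Layer 84 (z = 23.52): the cube is absent (z outside [0, 22.5]); the cube at (15.5, 15.5) is present — its section is the full 11×15 rectangle (perimeter 52.00 mm); Combining (union): only the 11×15 cube at (15.5, 15.5) is present, so the union is just that shape — boundary = 52.00 mm; (rotated 50° about Z; rotation is an isometry so areas/perimeters/island counts are preserved). So its perimeter = 52.00 mm. Layer 13 (z = 3.64): the cube (footprint 29×22.5) is included at this height (perimeter 103.00 mm); the cube at (15.5, 15.5) is absent (z outside [19.5, 30.5]); Taking the union: only the 29×22.5 cube is present, so the union is just that shape — boundary = 103.00 mm; (rotated 50° about Z; rotation is an isometry so areas/perimeters/island counts are preserved). So its perimeter = 103.00 mm. Layer 13 is larger (103.00 vs 52.00 mm).

layer 13 (z = 3.64 mm)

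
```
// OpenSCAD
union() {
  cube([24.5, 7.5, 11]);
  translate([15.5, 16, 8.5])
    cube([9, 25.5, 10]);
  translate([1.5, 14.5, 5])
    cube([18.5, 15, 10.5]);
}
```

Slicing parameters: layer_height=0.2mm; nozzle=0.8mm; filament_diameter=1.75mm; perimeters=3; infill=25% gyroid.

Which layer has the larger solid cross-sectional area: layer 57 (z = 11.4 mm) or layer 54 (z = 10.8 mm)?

Layer 57 (z = 11.4): the cube is not intersected at this z (z outside [0, 11]); the 9×25.5 cube at (15.5, 16) contributes its full rectangle (area 229.50 mm²); the cube at (1.5, 14.5) is present — its section is the full 18.5×15 rectangle (area 277.50 mm²); Combining (union): the regions partially overlap — summed areas 507.00 mm² minus the doubly-counted overlap 60.75 mm² gives 446.25 mm² — area = 446.25 mm². So its area = 446.25 mm². Layer 54 (z = 10.8): the cube (footprint 24.5×7.5) is included at this height (area 183.75 mm²); the cube at (15.5, 16) (footprint 9×25.5) is included at this height (area 229.50 mm²); the 18.5×15 cube at (1.5, 14.5) contributes its full rectangle (area 277.50 mm²); Combining (union): the regions partially overlap — summed areas 690.75 mm² minus the doubly-counted overlap 60.75 mm² gives 630.00 mm² — area = 630.00 mm². So its area = 630.00 mm². Layer 54 is larger (630.00 vs 446.25 mm²).

layer 54 (z = 10.8 mm)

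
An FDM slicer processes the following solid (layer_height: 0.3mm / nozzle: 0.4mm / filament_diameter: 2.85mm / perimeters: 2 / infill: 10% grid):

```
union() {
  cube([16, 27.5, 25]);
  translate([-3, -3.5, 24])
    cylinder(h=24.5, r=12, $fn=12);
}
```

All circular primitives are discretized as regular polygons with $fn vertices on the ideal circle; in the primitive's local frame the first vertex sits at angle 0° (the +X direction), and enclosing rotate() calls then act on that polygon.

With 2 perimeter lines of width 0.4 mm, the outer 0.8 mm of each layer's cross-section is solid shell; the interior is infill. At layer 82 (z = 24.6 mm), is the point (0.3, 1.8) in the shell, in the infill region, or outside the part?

infill

At z = 24.6 mm: the cube (footprint 16×27.5) is included at this height; the r=12 cylinder at (-3, -3.5) gives a regular 12-gon of circumradius 12 (constant along its height); Taking the union: the regions partially overlap (shared area 43.35 mm²), so overlapping operands fuse into one piece — 1 connected region. Overall, the cross-section is a single solid region. The nearest boundary edge runs (-3.00, 8.50)→(0.00, 7.70); distance from the point to it = 5.90 mm. The point is inside the cross-section and 5.90 mm from the nearest boundary — more than the 0.8 mm shell width (2 × 0.4), so it's in the infill interior.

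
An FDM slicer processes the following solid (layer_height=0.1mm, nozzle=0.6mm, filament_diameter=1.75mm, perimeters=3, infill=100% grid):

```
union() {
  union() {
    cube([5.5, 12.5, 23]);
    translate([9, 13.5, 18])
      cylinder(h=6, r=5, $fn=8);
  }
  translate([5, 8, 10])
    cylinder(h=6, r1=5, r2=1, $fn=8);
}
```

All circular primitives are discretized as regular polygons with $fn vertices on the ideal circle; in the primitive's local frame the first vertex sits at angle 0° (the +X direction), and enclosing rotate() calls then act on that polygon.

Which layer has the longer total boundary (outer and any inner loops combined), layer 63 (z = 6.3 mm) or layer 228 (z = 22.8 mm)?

layer 228 (z = 22.8 mm)

Layer 63 (z = 6.3): the cube is present — its section is the full 5.5×12.5 rectangle (perimeter 36.00 mm); the cylinder at (9, 13.5) is absent (z outside [18, 24]); Taking the union: only the 5.5×12.5 cube is present, so the union is just that shape — boundary = 36.00 mm; the cone at (5, 8) does not reach this height (z outside [10, 16]); Combining (union): only that combined region is present, so the union is just that shape — boundary = 36.00 mm. So its perimeter = 36.00 mm. Layer 228 (z = 22.8): the 5.5×12.5 cube contributes its full rectangle (perimeter 36.00 mm); the cylinder at (9, 13.5): section is a regular 8-gon, circumradius r=5 (perimeter = 2·8·5.000·sin(180°/8) = 30.61 mm); Combining (union): the regions partially overlap (shared area 1.42 mm²), so the edge portions inside another operand are dropped and the merged outline is re-measured after clipping — boundary = 60.20 mm; the cone at (5, 8) does not reach this height (z outside [10, 16]); Taking the union: only that combined region is present, so the union is just that shape — boundary = 60.20 mm. So its perimeter = 60.20 mm. Layer 228 is larger (60.20 vs 36.00 mm).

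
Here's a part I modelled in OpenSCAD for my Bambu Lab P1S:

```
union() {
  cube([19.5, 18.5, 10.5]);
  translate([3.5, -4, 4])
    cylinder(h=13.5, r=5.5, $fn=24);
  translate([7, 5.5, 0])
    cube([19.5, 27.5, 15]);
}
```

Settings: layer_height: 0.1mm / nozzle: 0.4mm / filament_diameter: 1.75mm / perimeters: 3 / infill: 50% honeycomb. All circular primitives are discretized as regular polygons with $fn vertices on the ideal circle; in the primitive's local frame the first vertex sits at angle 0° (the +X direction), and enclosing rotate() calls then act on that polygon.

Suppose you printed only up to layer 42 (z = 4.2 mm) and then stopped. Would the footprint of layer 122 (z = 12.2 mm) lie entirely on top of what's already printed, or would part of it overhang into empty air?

Compare the two slices. At z = 4.2: the cube is present — its section is the full 19.5×18.5 rectangle (area 360.75 mm²); the r=5.5 cylinder at (3.5, -4) contributes a regular 24-gon of circumradius 5.5 (area = (24/2)·5.500²·sin(360°/24) = 93.95 mm²); the cube at (7, 5.5) is present — its section is the full 19.5×27.5 rectangle (area 536.25 mm²); Merging all regions: the regions partially overlap — summed areas 990.95 mm² minus the doubly-counted overlap 169.99 mm² gives 820.96 mm² — area = 820.96 mm². At z = 12.2: the cube is not intersected at this z (z outside [0, 10.5]); the r=5.5 cylinder at (3.5, -4) contributes a regular 24-gon of circumradius 5.5 (area = (24/2)·5.500²·sin(360°/24) = 93.95 mm²); the 19.5×27.5 cube at (7, 5.5) contributes its full rectangle (area 536.25 mm²); Combining (union): the 2 present regions are separate (no shared area or edge), so areas and boundary lengths simply add and each stays a separate island — area = 630.20 mm². Checking containment: the cross-section at z = 12.2 is a subset of the cross-section at z = 4.2.

entirely on top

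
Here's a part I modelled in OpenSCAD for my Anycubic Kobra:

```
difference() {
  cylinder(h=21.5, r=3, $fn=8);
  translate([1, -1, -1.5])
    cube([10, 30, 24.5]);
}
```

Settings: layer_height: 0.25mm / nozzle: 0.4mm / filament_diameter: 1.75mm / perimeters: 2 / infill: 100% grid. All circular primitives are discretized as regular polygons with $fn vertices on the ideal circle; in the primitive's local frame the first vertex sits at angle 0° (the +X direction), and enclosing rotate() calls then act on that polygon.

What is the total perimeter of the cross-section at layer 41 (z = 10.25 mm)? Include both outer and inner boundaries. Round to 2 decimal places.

18.95 mm

At z = 10.25 mm: the r=3 cylinder gives a regular 8-gon of circumradius 3 (constant along its height) (perimeter = 2·8·3.000·sin(180°/8) = 18.37 mm); the cube at (1, -1) (footprint 10×30) is included at this height (perimeter 80.00 mm); Subtracting the remaining from the first: starting from the r=3 cylinder, the 10×30 cube at (1, -1) partially overlaps it — only the 5.36 mm² overlap (of its 300.00 mm²) is removed, clipping the outline — boundary = 18.95 mm. Overall, the cross-section is a single solid region. Total boundary length (outer) = 18.95 mm.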